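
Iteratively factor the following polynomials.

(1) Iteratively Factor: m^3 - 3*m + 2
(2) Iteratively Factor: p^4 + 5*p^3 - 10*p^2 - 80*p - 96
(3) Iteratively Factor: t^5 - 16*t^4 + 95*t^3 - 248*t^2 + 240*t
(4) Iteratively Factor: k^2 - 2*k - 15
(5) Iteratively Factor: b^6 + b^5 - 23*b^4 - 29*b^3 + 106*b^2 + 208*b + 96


(1) = (m + 2)*(m^2 - 2*m + 1) = (m - 1)*(m + 2)*(m - 1)
(2) = (p + 2)*(p^3 + 3*p^2 - 16*p - 48) = (p + 2)*(p + 3)*(p^2 - 16) = (p + 2)*(p + 3)*(p + 4)*(p - 4)
(3) = (t - 5)*(t^4 - 11*t^3 + 40*t^2 - 48*t) = (t - 5)*(t - 3)*(t^3 - 8*t^2 + 16*t) = t*(t - 5)*(t - 3)*(t^2 - 8*t + 16) = t*(t - 5)*(t - 4)*(t - 3)*(t - 4)
(4) = (k + 3)*(k - 5)
(5) = (b + 4)*(b^5 - 3*b^4 - 11*b^3 + 15*b^2 + 46*b + 24) = (b + 1)*(b + 4)*(b^4 - 4*b^3 - 7*b^2 + 22*b + 24) = (b + 1)^2*(b + 4)*(b^3 - 5*b^2 - 2*b + 24) = (b - 3)*(b + 1)^2*(b + 4)*(b^2 - 2*b - 8) = (b - 4)*(b - 3)*(b + 1)^2*(b + 4)*(b + 2)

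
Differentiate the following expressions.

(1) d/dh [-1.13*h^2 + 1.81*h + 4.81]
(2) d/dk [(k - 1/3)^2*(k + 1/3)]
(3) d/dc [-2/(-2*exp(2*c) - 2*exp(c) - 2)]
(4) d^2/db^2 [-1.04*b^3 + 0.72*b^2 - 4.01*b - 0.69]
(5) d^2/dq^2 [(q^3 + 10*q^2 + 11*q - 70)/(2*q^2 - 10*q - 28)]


(1) = 1.81 - 2.26*h
(2) = (3*k - 1)*(9*k + 1)/9
(3) = (-2*exp(c) - 1)*exp(c)/(exp(2*c) + exp(c) + 1)^2
(4) = 1.44 - 6.24*b
(5) = 20*(5*q^3 + 21*q^2 + 105*q - 77)/(q^6 - 15*q^5 + 33*q^4 + 295*q^3 - 462*q^2 - 2940*q - 2744)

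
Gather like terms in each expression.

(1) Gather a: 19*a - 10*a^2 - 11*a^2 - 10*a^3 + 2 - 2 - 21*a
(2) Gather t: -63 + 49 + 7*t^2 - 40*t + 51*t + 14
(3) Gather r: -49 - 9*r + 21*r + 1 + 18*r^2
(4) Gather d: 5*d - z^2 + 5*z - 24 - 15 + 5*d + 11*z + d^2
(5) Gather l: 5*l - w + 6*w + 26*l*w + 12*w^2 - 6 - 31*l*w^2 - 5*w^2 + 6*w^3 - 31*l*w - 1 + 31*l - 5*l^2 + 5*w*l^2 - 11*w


(1) = -10*a^3 - 21*a^2 - 2*a
(2) = 7*t^2 + 11*t
(3) = 18*r^2 + 12*r - 48
(4) = d^2 + 10*d - z^2 + 16*z - 39
(5) = l^2*(5*w - 5) + l*(-31*w^2 - 5*w + 36) + 6*w^3 + 7*w^2 - 6*w - 7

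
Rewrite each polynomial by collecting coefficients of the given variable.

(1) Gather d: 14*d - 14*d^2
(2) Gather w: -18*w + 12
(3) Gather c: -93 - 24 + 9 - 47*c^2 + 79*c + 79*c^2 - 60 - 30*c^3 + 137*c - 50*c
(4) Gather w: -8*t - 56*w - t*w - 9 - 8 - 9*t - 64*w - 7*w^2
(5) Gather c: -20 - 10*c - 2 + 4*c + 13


(1) = -14*d^2 + 14*d
(2) = 12 - 18*w
(3) = -30*c^3 + 32*c^2 + 166*c - 168
(4) = -17*t - 7*w^2 + w*(-t - 120) - 17
(5) = -6*c - 9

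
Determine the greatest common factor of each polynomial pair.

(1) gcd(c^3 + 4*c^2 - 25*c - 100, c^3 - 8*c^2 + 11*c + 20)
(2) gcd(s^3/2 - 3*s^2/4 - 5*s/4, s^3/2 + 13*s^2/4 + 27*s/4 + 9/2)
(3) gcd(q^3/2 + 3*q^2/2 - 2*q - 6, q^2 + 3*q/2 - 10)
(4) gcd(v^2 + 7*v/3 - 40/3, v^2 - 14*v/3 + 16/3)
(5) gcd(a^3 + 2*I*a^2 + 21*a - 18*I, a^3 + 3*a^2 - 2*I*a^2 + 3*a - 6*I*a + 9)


(1) = c - 5
(2) = gcd(s*(s/2 + 1/2)*(s - 5/2), (s/2 + 1)*(s + 3/2)*(s + 3)) = 1
(3) = gcd((q/2 + 1)*(q - 2)*(q + 3), (q - 5/2)*(q + 4)) = 1
(4) = v - 8/3
(5) = a - 3*I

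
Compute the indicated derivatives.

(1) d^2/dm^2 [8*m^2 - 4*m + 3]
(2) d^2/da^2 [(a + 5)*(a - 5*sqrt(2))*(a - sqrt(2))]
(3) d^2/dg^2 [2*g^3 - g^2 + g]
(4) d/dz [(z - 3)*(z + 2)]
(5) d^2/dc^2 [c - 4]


(1) = 16
(2) = 6*a - 12*sqrt(2) + 10
(3) = 12*g - 2
(4) = 2*z - 1
(5) = 0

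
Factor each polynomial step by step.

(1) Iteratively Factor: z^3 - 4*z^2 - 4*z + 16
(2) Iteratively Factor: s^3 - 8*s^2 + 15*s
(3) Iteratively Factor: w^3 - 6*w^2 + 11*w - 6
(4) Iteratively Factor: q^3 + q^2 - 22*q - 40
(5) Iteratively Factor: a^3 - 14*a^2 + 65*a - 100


(1) = (z - 4)*(z^2 - 4) = (z - 4)*(z - 2)*(z + 2)
(2) = (s - 5)*(s^2 - 3*s) = s*(s - 5)*(s - 3)
(3) = (w - 1)*(w^2 - 5*w + 6) = (w - 2)*(w - 1)*(w - 3)
(4) = (q + 4)*(q^2 - 3*q - 10) = (q - 5)*(q + 4)*(q + 2)
(5) = (a - 5)*(a^2 - 9*a + 20) = (a - 5)^2*(a - 4)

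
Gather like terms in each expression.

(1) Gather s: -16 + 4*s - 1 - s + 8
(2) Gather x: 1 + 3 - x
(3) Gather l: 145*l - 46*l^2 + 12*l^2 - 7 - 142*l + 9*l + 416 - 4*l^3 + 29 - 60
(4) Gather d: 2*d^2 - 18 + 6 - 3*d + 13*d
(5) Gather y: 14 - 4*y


(1) = 3*s - 9
(2) = 4 - x
(3) = -4*l^3 - 34*l^2 + 12*l + 378
(4) = 2*d^2 + 10*d - 12
(5) = 14 - 4*y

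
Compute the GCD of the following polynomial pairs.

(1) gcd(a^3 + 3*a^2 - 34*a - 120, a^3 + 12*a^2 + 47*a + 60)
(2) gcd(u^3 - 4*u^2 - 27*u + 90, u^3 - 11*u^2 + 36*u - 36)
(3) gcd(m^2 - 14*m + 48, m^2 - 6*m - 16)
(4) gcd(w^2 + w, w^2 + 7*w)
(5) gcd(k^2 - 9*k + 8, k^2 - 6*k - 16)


(1) = gcd((a - 6)*(a + 4)*(a + 5), (a + 3)*(a + 4)*(a + 5)) = a^2 + 9*a + 20
(2) = u^2 - 9*u + 18
(3) = m - 8
(4) = w
(5) = k - 8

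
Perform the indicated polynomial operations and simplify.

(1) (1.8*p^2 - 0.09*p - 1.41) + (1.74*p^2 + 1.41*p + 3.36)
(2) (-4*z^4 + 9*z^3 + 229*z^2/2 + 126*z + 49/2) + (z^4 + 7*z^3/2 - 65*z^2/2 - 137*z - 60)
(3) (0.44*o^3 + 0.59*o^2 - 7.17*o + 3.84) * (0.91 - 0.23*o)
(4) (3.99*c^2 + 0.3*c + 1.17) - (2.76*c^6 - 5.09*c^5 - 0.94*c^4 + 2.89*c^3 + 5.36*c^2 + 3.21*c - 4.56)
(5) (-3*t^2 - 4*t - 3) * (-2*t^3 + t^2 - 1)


(1) = 3.54*p^2 + 1.32*p + 1.95
(2) = -3*z^4 + 25*z^3/2 + 82*z^2 - 11*z - 71/2
(3) = -0.1012*o^4 + 0.2647*o^3 + 2.186*o^2 - 7.4079*o + 3.4944
(4) = -2.76*c^6 + 5.09*c^5 + 0.94*c^4 - 2.89*c^3 - 1.37*c^2 - 2.91*c + 5.73
(5) = 6*t^5 + 5*t^4 + 2*t^3 + 4*t + 3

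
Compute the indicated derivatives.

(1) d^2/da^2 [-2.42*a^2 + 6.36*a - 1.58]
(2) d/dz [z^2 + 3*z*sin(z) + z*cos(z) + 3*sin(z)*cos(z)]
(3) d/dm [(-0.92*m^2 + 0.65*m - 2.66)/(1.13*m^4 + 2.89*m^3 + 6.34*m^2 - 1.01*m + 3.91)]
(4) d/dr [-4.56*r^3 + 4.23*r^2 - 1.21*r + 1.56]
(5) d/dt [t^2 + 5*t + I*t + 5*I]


(1) = -4.84000000000000
(2) = -z*sin(z) + 3*z*cos(z) + 2*z + 3*sin(z) + cos(z) + 3*cos(2*z)
(3) = (2.0792*m^5 + 0.4553*m^4 + 8.2662*m^3 + 19.8704*m^2 + 26.5344*m - 0.1451)/(1.2769*m^8 + 6.5314*m^7 + 22.6805*m^6 + 34.3626*m^5 + 43.1944*m^4 + 9.793*m^3 + 50.5989*m^2 - 7.8982*m + 15.2881)
(4) = -13.68*r^2 + 8.46*r - 1.21
(5) = 2*t + 5 + I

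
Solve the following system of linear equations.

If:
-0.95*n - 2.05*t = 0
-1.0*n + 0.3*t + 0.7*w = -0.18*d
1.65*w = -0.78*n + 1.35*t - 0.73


Then:
d = -11.3170223841749*w - 3.28638633427806
n = -1.17386777719938*w - 0.519347562033663
t = 0.543987506507028*w + 0.240673260454624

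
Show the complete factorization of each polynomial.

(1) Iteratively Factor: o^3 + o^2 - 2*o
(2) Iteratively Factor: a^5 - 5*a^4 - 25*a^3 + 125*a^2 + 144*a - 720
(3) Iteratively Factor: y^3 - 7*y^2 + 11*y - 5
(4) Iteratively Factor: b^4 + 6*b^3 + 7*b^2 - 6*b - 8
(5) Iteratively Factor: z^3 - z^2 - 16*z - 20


(1) = (o)*(o^2 + o - 2) = o*(o + 2)*(o - 1)
(2) = (a - 3)*(a^4 - 2*a^3 - 31*a^2 + 32*a + 240) = (a - 3)*(a + 4)*(a^3 - 6*a^2 - 7*a + 60) = (a - 4)*(a - 3)*(a + 4)*(a^2 - 2*a - 15) = (a - 4)*(a - 3)*(a + 3)*(a + 4)*(a - 5)
(3) = (y - 5)*(y^2 - 2*y + 1) = (y - 5)*(y - 1)*(y - 1)
(4) = (b - 1)*(b^3 + 7*b^2 + 14*b + 8) = (b - 1)*(b + 4)*(b^2 + 3*b + 2) = (b - 1)*(b + 2)*(b + 4)*(b + 1)
(5) = (z + 2)*(z^2 - 3*z - 10) = (z - 5)*(z + 2)*(z + 2)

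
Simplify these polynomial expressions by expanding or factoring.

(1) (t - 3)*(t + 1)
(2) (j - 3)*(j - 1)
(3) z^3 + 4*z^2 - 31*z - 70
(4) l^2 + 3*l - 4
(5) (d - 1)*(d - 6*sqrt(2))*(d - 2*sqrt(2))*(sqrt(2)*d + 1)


(1) = t^2 - 2*t - 3
(2) = j^2 - 4*j + 3
(3) = (z - 5)*(z + 2)*(z + 7)
(4) = (l - 1)*(l + 4)
(5) = sqrt(2)*d^4 - 15*d^3 - sqrt(2)*d^3 + 15*d^2 + 16*sqrt(2)*d^2 - 16*sqrt(2)*d + 24*d - 24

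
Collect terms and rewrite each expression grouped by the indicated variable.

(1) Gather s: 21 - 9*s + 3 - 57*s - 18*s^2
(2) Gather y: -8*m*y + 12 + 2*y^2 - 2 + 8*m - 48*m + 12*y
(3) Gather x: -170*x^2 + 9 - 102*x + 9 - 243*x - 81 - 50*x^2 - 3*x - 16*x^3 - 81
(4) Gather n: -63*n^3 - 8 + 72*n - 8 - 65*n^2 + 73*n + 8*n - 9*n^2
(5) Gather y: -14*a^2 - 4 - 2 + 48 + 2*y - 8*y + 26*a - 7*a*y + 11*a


(1) = -18*s^2 - 66*s + 24
(2) = -40*m + 2*y^2 + y*(12 - 8*m) + 10
(3) = -16*x^3 - 220*x^2 - 348*x - 144
(4) = -63*n^3 - 74*n^2 + 153*n - 16
(5) = -14*a^2 + 37*a + y*(-7*a - 6) + 42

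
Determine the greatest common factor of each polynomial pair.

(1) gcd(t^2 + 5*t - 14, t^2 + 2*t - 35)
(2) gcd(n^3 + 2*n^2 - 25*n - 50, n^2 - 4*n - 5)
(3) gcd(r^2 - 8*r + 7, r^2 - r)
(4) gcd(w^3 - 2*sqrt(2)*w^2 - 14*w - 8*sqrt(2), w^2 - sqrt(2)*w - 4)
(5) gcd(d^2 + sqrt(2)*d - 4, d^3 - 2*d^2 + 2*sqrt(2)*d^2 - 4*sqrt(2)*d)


(1) = gcd((t - 2)*(t + 7), (t - 5)*(t + 7)) = t + 7
(2) = n - 5
(3) = gcd((r - 7)*(r - 1), r*(r - 1)) = r - 1
(4) = w + sqrt(2)
(5) = gcd((d - sqrt(2))*(d + 2*sqrt(2)), d*(d - 2)*(d + 2*sqrt(2))) = d + 2*sqrt(2)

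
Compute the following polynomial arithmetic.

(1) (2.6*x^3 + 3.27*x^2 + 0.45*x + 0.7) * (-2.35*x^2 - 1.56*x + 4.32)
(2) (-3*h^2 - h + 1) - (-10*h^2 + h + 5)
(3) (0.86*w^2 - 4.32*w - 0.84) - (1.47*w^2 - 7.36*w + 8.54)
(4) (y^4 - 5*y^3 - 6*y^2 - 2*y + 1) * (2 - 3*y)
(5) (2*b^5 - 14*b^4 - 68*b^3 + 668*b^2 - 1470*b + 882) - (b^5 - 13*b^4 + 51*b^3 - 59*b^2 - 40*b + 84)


(1) = -6.11*x^5 - 11.7405*x^4 + 5.0733*x^3 + 11.7794*x^2 + 0.852*x + 3.024
(2) = 7*h^2 - 2*h - 4
(3) = -0.61*w^2 + 3.04*w - 9.38
(4) = -3*y^5 + 17*y^4 + 8*y^3 - 6*y^2 - 7*y + 2
(5) = b^5 - b^4 - 119*b^3 + 727*b^2 - 1430*b + 798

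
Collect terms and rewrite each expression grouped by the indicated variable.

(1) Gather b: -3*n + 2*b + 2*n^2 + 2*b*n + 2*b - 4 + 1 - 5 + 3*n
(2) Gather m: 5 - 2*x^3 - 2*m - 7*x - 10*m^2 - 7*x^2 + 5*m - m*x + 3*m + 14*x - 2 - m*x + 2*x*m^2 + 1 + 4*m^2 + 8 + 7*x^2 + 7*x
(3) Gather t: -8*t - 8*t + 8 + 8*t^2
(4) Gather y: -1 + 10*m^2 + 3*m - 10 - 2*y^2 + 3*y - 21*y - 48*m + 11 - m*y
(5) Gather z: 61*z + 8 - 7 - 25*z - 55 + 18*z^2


(1) = b*(2*n + 4) + 2*n^2 - 8
(2) = m^2*(2*x - 6) + m*(6 - 2*x) - 2*x^3 + 14*x + 12
(3) = 8*t^2 - 16*t + 8
(4) = 10*m^2 - 45*m - 2*y^2 + y*(-m - 18)
(5) = 18*z^2 + 36*z - 54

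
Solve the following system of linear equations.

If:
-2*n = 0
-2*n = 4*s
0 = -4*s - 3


Then:
No Solution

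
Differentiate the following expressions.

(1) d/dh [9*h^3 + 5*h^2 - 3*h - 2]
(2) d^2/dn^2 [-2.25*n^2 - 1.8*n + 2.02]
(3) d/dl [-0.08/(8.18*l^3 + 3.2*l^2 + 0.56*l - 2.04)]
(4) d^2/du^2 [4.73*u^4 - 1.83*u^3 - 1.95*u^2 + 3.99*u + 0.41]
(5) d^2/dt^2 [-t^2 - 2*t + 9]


(1) = 27*h^2 + 10*h - 3
(2) = -4.50000000000000
(3) = (1.9632*l^2 + 0.512*l + 0.0448)/(8.18*l^3 + 3.2*l^2 + 0.56*l - 2.04)^2
(4) = 56.76*u^2 - 10.98*u - 3.9
(5) = -2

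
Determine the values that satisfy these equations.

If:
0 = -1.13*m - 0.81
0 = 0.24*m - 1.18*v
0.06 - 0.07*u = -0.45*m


Then:
m = -0.72
u = -3.75
v = -0.15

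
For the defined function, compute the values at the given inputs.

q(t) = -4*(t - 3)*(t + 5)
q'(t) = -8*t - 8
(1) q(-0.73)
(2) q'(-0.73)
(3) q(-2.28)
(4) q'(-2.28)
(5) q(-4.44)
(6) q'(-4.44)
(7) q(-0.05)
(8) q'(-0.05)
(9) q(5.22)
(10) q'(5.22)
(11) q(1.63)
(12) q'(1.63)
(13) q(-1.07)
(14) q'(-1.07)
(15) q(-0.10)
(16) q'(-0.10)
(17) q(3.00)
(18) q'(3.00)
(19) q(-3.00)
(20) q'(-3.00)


(1) = 63.71
(2) = -2.16
(3) = 57.45
(4) = 10.24
(5) = 16.67
(6) = 27.52
(7) = 60.39
(8) = -7.60
(9) = -90.75
(10) = -49.76
(11) = 36.33
(12) = -21.04
(13) = 63.98
(14) = 0.56
(15) = 60.76
(16) = -7.20
(17) = 0.00
(18) = -32.00
(19) = 48.00
(20) = 16.00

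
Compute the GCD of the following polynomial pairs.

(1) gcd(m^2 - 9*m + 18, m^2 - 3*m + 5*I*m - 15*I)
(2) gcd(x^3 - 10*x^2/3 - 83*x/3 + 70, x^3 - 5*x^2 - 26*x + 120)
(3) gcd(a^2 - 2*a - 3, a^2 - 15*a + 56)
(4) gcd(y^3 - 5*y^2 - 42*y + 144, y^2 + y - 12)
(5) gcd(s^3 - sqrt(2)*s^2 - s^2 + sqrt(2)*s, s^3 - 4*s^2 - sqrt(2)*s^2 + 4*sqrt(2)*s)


(1) = gcd((m - 6)*(m - 3), (m - 3)*(m + 5*I)) = m - 3
(2) = gcd((x - 6)*(x - 7/3)*(x + 5), (x - 6)*(x - 4)*(x + 5)) = x^2 - x - 30
(3) = 1
(4) = y - 3
(5) = s^2 - sqrt(2)*s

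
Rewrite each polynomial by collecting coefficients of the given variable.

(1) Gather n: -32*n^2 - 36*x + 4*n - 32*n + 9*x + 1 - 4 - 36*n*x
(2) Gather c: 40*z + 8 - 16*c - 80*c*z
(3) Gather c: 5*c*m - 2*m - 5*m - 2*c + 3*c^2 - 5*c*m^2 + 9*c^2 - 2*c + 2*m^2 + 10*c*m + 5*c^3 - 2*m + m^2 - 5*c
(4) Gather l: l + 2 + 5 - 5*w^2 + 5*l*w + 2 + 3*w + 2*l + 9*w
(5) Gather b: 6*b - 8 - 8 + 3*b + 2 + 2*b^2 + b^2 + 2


(1) = -32*n^2 + n*(-36*x - 28) - 27*x - 3
(2) = c*(-80*z - 16) + 40*z + 8
(3) = 5*c^3 + 12*c^2 + c*(-5*m^2 + 15*m - 9) + 3*m^2 - 9*m
(4) = l*(5*w + 3) - 5*w^2 + 12*w + 9
(5) = 3*b^2 + 9*b - 12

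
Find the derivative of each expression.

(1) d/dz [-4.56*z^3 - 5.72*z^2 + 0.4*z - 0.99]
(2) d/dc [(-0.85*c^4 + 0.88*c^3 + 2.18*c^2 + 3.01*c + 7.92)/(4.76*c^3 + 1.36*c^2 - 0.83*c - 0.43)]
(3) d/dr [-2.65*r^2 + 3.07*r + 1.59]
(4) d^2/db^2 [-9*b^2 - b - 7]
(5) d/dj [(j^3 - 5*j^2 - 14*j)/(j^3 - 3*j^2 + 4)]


(1) = -13.68*z^2 - 11.44*z + 0.4
(2) = (-4.046*c^6 - 2.312*c^5 - 7.0635*c^4 - 28.654*c^3 - 120.1358*c^2 - 23.4172*c + 5.2793)/(22.6576*c^6 + 12.9472*c^5 - 6.052*c^4 - 6.3512*c^3 - 0.4807*c^2 + 0.7138*c + 0.1849)
(3) = 3.07 - 5.3*r
(4) = -18
(5) = 2*(j^3 + 16*j^2 + 17*j + 14)/(j^5 - 4*j^4 + j^3 + 10*j^2 - 4*j - 8)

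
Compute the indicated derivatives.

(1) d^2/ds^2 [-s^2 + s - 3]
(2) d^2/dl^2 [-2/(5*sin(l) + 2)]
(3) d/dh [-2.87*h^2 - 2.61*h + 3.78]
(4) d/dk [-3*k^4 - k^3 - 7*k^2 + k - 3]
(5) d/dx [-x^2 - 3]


(1) = -2
(2) = 10*(5*sin(l)^2 - 2*sin(l) - 10)/(5*sin(l) + 2)^3
(3) = -5.74*h - 2.61
(4) = -12*k^3 - 3*k^2 - 14*k + 1
(5) = -2*x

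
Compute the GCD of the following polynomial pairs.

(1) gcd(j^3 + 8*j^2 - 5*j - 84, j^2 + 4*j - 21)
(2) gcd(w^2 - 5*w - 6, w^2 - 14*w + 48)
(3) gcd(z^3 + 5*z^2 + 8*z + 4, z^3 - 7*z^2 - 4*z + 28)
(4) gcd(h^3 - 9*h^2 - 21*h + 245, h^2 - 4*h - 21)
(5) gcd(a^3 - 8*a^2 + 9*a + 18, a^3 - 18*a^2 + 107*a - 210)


(1) = j^2 + 4*j - 21
(2) = gcd((w - 6)*(w + 1), (w - 8)*(w - 6)) = w - 6
(3) = z + 2
(4) = gcd((h - 7)^2*(h + 5), (h - 7)*(h + 3)) = h - 7
(5) = a - 6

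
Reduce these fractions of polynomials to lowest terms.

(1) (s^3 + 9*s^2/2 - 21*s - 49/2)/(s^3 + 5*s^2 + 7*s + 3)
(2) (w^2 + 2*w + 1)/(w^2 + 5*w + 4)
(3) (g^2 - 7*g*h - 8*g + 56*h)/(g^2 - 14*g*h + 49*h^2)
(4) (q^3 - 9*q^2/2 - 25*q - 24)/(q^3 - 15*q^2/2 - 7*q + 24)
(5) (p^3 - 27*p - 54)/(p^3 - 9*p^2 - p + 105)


(1) = (2*s^2 + 7*s - 49)/(2*s^2 + 8*s + 6)
(2) = (w + 1)/(w + 4)
(3) = (g - 8)/(g - 7*h)
(4) = (2*q + 3)/(2*q - 3)
(5) = (p^2 - 3*p - 18)/(p^2 - 12*p + 35)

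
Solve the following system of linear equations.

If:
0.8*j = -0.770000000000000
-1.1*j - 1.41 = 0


Then:
No Solution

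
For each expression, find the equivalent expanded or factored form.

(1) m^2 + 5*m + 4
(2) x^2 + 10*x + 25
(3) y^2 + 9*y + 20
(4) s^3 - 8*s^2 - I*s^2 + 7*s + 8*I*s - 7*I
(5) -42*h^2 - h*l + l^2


(1) = (m + 1)*(m + 4)
(2) = (x + 5)^2
(3) = (y + 4)*(y + 5)
(4) = (s - 7)*(s - 1)*(s - I)
(5) = (-7*h + l)*(6*h + l)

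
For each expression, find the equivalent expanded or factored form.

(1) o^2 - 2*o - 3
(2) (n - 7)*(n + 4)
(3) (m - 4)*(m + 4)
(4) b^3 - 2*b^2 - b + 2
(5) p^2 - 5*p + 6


(1) = (o - 3)*(o + 1)
(2) = n^2 - 3*n - 28
(3) = m^2 - 16
(4) = (b - 2)*(b - 1)*(b + 1)
(5) = (p - 3)*(p - 2)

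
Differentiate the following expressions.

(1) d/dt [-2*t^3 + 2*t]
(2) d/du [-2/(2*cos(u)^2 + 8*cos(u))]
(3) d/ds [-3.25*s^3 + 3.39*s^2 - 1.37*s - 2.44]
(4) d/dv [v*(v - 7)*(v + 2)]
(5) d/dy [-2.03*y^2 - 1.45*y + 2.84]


(1) = 2 - 6*t^2
(2) = -2*(cos(u) + 2)*sin(u)/((cos(u) + 4)^2*cos(u)^2)
(3) = -9.75*s^2 + 6.78*s - 1.37
(4) = 3*v^2 - 10*v - 14
(5) = -4.06*y - 1.45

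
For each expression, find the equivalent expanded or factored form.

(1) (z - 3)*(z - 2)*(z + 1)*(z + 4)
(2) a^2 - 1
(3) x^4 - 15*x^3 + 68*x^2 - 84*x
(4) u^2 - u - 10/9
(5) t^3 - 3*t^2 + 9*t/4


(1) = z^4 - 15*z^2 + 10*z + 24
(2) = (a - 1)*(a + 1)
(3) = x*(x - 7)*(x - 6)*(x - 2)
(4) = (u - 5/3)*(u + 2/3)
(5) = t*(t - 3/2)^2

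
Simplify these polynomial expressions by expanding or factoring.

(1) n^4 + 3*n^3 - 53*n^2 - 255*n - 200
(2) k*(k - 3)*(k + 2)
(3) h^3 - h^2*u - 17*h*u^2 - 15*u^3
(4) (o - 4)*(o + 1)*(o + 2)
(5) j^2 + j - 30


(1) = (n - 8)*(n + 1)*(n + 5)^2
(2) = k^3 - k^2 - 6*k
(3) = (h - 5*u)*(h + u)*(h + 3*u)
(4) = o^3 - o^2 - 10*o - 8
(5) = (j - 5)*(j + 6)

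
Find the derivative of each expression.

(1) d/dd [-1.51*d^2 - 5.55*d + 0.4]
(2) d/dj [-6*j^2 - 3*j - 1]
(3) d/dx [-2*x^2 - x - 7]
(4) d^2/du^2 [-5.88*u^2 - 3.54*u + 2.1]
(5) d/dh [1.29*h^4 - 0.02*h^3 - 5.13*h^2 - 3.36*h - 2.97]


(1) = -3.02*d - 5.55
(2) = -12*j - 3
(3) = -4*x - 1
(4) = -11.7600000000000
(5) = 5.16*h^3 - 0.06*h^2 - 10.26*h - 3.36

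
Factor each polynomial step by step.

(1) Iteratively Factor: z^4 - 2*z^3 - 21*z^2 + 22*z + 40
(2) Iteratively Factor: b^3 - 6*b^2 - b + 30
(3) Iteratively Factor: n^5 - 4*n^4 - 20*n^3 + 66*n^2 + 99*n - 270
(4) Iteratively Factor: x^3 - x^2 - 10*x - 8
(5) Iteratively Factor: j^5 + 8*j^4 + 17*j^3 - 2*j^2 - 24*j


(1) = (z - 5)*(z^3 + 3*z^2 - 6*z - 8) = (z - 5)*(z + 1)*(z^2 + 2*z - 8) = (z - 5)*(z - 2)*(z + 1)*(z + 4)
(2) = (b - 5)*(b^2 - b - 6) = (b - 5)*(b + 2)*(b - 3)
(3) = (n - 2)*(n^4 - 2*n^3 - 24*n^2 + 18*n + 135) = (n - 3)*(n - 2)*(n^3 + n^2 - 21*n - 45) = (n - 3)*(n - 2)*(n + 3)*(n^2 - 2*n - 15) = (n - 3)*(n - 2)*(n + 3)^2*(n - 5)
(4) = (x - 4)*(x^2 + 3*x + 2) = (x - 4)*(x + 1)*(x + 2)
(5) = (j + 3)*(j^4 + 5*j^3 + 2*j^2 - 8*j) = (j - 1)*(j + 3)*(j^3 + 6*j^2 + 8*j) = j*(j - 1)*(j + 3)*(j^2 + 6*j + 8) = j*(j - 1)*(j + 3)*(j + 4)*(j + 2)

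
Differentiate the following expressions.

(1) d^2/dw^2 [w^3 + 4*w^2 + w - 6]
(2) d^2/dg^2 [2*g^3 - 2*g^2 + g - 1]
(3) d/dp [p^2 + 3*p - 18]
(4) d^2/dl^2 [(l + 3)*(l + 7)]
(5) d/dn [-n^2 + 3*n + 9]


(1) = 6*w + 8
(2) = 12*g - 4
(3) = 2*p + 3
(4) = 2
(5) = 3 - 2*n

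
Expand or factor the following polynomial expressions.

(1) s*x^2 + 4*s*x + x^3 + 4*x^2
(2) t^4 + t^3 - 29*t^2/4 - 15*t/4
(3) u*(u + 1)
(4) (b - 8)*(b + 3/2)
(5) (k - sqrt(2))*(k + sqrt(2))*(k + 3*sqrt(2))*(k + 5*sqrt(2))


(1) = x*(s + x)*(x + 4)
(2) = t*(t - 5/2)*(t + 1/2)*(t + 3)
(3) = u^2 + u
(4) = b^2 - 13*b/2 - 12
(5) = k^4 + 8*sqrt(2)*k^3 + 28*k^2 - 16*sqrt(2)*k - 60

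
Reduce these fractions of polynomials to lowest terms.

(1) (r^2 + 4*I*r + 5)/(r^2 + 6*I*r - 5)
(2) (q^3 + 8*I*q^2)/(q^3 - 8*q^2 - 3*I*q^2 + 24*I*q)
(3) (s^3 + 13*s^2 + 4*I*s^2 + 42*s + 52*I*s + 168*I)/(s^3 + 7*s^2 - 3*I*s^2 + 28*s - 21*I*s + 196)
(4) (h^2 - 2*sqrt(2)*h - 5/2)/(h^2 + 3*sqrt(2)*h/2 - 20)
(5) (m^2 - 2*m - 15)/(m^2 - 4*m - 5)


(1) = (r - I)/(r + I)
(2) = (q^2 + 8*I*q)/(q^2 + q*(-8 - 3*I) + 24*I)
(3) = (s + 6)/(s - 7*I)
(4) = (4*h + 2*sqrt(2))/(4*h + 16*sqrt(2))
(5) = (m + 3)/(m + 1)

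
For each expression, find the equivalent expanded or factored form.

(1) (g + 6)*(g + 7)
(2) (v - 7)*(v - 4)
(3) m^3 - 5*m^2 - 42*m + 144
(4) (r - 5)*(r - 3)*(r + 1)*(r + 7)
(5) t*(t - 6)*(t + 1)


(1) = g^2 + 13*g + 42
(2) = v^2 - 11*v + 28
(3) = (m - 8)*(m - 3)*(m + 6)
(4) = r^4 - 42*r^2 + 64*r + 105
(5) = t^3 - 5*t^2 - 6*t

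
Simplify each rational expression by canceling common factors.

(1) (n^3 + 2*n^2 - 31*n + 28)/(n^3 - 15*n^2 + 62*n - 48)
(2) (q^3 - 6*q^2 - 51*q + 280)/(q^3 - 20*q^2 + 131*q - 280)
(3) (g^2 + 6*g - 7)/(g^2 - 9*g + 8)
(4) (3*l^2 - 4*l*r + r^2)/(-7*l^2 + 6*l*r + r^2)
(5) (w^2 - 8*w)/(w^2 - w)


(1) = (n^2 + 3*n - 28)/(n^2 - 14*n + 48)
(2) = (q + 7)/(q - 7)
(3) = (g + 7)/(g - 8)
(4) = (-3*l + r)/(7*l + r)
(5) = (w - 8)/(w - 1)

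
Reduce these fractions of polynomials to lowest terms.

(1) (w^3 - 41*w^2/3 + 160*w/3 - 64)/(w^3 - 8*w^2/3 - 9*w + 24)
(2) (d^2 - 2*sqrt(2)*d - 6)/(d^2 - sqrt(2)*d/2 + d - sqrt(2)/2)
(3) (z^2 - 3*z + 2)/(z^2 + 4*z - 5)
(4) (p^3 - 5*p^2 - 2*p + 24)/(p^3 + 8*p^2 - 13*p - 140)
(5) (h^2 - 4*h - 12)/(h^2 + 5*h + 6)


(1) = (w - 8)/(w + 3)
(2) = (2*d^2 - 4*sqrt(2)*d - 12)/(2*d^2 + d*(2 - sqrt(2)) - sqrt(2))
(3) = (z - 2)/(z + 5)
(4) = (p^2 - p - 6)/(p^2 + 12*p + 35)
(5) = (h - 6)/(h + 3)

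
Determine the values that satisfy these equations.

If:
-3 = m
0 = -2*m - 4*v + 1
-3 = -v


Then:
No Solution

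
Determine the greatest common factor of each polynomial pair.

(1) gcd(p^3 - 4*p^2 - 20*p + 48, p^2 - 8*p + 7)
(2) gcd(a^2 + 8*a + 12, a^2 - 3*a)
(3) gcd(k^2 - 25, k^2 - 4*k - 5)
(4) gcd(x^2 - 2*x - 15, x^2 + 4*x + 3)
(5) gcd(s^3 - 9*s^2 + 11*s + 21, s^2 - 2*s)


(1) = gcd((p - 6)*(p - 2)*(p + 4), (p - 7)*(p - 1)) = 1
(2) = 1
(3) = k - 5
(4) = gcd((x - 5)*(x + 3), (x + 1)*(x + 3)) = x + 3
(5) = gcd((s - 7)*(s - 3)*(s + 1), s*(s - 2)) = 1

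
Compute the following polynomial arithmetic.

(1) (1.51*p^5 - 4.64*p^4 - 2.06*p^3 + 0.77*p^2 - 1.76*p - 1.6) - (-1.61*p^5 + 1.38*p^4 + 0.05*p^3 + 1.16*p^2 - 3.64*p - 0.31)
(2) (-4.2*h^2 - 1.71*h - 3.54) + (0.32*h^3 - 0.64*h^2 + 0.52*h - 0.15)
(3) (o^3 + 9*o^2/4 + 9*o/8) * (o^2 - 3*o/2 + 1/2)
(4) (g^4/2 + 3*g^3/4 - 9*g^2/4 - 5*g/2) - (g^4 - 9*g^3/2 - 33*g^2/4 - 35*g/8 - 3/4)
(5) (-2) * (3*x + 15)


(1) = 3.12*p^5 - 6.02*p^4 - 2.11*p^3 - 0.39*p^2 + 1.88*p - 1.29
(2) = 0.32*h^3 - 4.84*h^2 - 1.19*h - 3.69
(3) = o^5 + 3*o^4/4 - 7*o^3/4 - 9*o^2/16 + 9*o/16
(4) = -g^4/2 + 21*g^3/4 + 6*g^2 + 15*g/8 + 3/4
(5) = -6*x - 30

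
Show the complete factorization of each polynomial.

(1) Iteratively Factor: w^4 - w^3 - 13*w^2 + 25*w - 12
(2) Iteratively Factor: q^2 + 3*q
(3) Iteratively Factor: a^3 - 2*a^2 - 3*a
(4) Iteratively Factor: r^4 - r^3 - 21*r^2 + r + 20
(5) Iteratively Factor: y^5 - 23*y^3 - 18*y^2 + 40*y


(1) = (w - 1)*(w^3 - 13*w + 12) = (w - 1)*(w + 4)*(w^2 - 4*w + 3) = (w - 1)^2*(w + 4)*(w - 3)
(2) = (q + 3)*(q)
(3) = (a)*(a^2 - 2*a - 3) = a*(a + 1)*(a - 3)
(4) = (r - 5)*(r^3 + 4*r^2 - r - 4) = (r - 5)*(r - 1)*(r^2 + 5*r + 4) = (r - 5)*(r - 1)*(r + 4)*(r + 1)
(5) = (y - 5)*(y^4 + 5*y^3 + 2*y^2 - 8*y) = (y - 5)*(y + 2)*(y^3 + 3*y^2 - 4*y) = (y - 5)*(y + 2)*(y + 4)*(y^2 - y) = (y - 5)*(y - 1)*(y + 2)*(y + 4)*(y)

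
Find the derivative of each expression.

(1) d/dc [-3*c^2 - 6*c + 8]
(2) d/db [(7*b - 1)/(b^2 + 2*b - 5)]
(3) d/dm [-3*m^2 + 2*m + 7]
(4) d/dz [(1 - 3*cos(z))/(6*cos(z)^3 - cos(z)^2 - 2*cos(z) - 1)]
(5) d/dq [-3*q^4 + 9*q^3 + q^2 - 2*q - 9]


(1) = -6*c - 6
(2) = (-7*b^2 + 2*b - 33)/(b^4 + 4*b^3 - 6*b^2 - 20*b + 25)
(3) = 2 - 6*m
(4) = (sin(z) - 40*sin(2*z) + 21*sin(3*z) - 18*sin(4*z))/(-5*cos(z) + cos(2*z) - 3*cos(3*z) + 3)^2
(5) = -12*q^3 + 27*q^2 + 2*q - 2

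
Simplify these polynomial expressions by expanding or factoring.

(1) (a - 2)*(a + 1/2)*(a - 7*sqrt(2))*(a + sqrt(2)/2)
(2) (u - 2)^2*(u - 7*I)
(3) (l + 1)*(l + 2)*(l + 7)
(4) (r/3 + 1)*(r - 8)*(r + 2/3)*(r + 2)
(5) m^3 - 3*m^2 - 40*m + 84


(1) = a^4 - 13*sqrt(2)*a^3/2 - 3*a^3/2 - 8*a^2 + 39*sqrt(2)*a^2/4 + 13*sqrt(2)*a/2 + 21*a/2 + 7
(2) = u^3 - 4*u^2 - 7*I*u^2 + 4*u + 28*I*u - 28*I
(3) = l^3 + 10*l^2 + 23*l + 14
(4) = r^4/3 - 7*r^3/9 - 12*r^2 - 212*r/9 - 32/3
(5) = (m - 7)*(m - 2)*(m + 6)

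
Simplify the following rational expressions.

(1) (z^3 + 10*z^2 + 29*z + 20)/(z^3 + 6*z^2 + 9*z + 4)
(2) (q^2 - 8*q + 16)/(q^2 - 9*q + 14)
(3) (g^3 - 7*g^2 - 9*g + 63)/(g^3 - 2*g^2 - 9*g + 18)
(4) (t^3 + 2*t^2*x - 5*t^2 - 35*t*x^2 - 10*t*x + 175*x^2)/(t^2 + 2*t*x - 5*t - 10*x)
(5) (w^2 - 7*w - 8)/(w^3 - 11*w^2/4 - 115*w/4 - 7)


(1) = (z + 5)/(z + 1)
(2) = (q^2 - 8*q + 16)/(q^2 - 9*q + 14)
(3) = (g - 7)/(g - 2)
(4) = (t^2 + 2*t*x - 35*x^2)/(t + 2*x)
(5) = (4*w^2 - 28*w - 32)/(4*w^3 - 11*w^2 - 115*w - 28)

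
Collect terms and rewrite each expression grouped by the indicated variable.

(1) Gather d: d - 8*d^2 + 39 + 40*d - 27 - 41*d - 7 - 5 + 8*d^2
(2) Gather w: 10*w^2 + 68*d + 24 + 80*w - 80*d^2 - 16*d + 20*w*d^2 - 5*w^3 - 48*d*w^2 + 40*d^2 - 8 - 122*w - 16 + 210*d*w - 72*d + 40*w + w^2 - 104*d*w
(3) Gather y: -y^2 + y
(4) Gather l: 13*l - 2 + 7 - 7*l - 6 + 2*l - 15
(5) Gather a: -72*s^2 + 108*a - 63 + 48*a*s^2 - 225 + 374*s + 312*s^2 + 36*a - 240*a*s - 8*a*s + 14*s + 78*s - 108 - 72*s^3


(1) = 0
(2) = -40*d^2 - 20*d - 5*w^3 + w^2*(11 - 48*d) + w*(20*d^2 + 106*d - 2)
(3) = -y^2 + y
(4) = 8*l - 16
(5) = a*(48*s^2 - 248*s + 144) - 72*s^3 + 240*s^2 + 466*s - 396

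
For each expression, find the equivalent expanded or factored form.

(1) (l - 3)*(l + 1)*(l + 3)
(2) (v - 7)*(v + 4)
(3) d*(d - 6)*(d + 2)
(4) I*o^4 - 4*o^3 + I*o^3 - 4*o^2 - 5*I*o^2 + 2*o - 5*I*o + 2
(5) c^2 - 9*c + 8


(1) = l^3 + l^2 - 9*l - 9
(2) = v^2 - 3*v - 28
(3) = d^3 - 4*d^2 - 12*d
(4) = (o + I)^2*(o + 2*I)*(I*o + I)
(5) = (c - 8)*(c - 1)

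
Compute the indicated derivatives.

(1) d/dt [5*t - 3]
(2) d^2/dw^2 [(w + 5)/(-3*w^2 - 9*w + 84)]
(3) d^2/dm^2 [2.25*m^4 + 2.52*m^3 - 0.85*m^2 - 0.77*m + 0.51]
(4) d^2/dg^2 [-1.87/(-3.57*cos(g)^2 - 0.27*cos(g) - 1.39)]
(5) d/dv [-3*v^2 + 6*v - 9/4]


(1) = 5
(2) = 2*(-(w + 5)*(2*w + 3)^2 + (3*w + 8)*(w^2 + 3*w - 28))/(3*(w^2 + 3*w - 28)^3)
(3) = 27.0*m^2 + 15.12*m - 1.7
(4) = (-95.331852*(1 - cos(g)^2)^2 - 5.407479*cos(g)^3 - 10.684245*cos(g)^2 + 11.516769*cos(g) + 77.045496)/(3.57*cos(g)^2 + 0.27*cos(g) + 1.39)^3
(5) = 6 - 6*v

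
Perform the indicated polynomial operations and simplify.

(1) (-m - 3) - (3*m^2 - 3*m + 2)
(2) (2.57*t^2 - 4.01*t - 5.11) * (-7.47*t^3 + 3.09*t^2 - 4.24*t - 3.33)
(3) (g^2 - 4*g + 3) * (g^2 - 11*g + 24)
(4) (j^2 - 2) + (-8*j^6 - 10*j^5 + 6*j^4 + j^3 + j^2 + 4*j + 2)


(1) = -3*m^2 + 2*m - 5
(2) = -19.1979*t^5 + 37.896*t^4 + 14.884*t^3 - 7.3456*t^2 + 35.0197*t + 17.0163
(3) = g^4 - 15*g^3 + 71*g^2 - 129*g + 72
(4) = -8*j^6 - 10*j^5 + 6*j^4 + j^3 + 2*j^2 + 4*j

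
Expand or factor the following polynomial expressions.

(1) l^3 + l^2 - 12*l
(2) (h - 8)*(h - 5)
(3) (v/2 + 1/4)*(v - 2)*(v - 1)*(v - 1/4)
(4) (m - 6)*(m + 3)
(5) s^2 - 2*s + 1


(1) = l*(l - 3)*(l + 4)
(2) = h^2 - 13*h + 40
(3) = v^4/2 - 11*v^3/8 + 9*v^2/16 + 7*v/16 - 1/8
(4) = m^2 - 3*m - 18
(5) = (s - 1)^2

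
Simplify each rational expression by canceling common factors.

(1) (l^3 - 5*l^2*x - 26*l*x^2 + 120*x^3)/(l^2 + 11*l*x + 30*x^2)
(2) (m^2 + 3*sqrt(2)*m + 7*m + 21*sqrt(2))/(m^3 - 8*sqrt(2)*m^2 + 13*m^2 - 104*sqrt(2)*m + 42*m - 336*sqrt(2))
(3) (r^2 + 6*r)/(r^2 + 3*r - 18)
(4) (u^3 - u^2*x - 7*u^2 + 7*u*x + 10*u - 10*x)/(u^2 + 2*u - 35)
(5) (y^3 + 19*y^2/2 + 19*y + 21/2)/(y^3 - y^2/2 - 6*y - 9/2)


(1) = (l^2 - 10*l*x + 24*x^2)/(l + 6*x)
(2) = (m + 3*sqrt(2))/(m^2 + m*(6 - 8*sqrt(2)) - 48*sqrt(2))
(3) = r/(r - 3)
(4) = (u^2 - u*x - 2*u + 2*x)/(u + 7)
(5) = (y + 7)/(y - 3)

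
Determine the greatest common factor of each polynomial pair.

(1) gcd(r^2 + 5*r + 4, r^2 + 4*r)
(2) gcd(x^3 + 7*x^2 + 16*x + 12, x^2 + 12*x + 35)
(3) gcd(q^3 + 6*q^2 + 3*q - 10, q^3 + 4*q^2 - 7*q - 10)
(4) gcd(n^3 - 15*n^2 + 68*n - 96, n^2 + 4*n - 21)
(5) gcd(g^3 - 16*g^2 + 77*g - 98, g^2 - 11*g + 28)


(1) = gcd((r + 1)*(r + 4), r*(r + 4)) = r + 4
(2) = 1
(3) = q + 5
(4) = n - 3
(5) = g - 7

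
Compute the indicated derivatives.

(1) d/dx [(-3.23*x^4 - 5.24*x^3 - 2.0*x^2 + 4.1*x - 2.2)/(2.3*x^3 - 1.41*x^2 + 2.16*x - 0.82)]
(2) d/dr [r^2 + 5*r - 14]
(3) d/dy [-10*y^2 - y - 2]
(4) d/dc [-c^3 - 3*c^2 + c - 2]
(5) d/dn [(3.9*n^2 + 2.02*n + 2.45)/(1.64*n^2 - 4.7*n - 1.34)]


(1) = (-7.429*x^6 + 9.1086*x^5 - 8.942*x^4 - 30.9024*x^3 + 29.5314*x^2 - 2.924*x + 1.39)/(5.29*x^6 - 6.486*x^5 + 11.9241*x^4 - 9.8632*x^3 + 6.978*x^2 - 3.5424*x + 0.6724)
(2) = 2*r + 5
(3) = -20*y - 1
(4) = -3*c^2 - 6*c + 1
(5) = (-21.6428*n^2 - 18.488*n + 8.8082)/(2.6896*n^4 - 15.416*n^3 + 17.6948*n^2 + 12.596*n + 1.7956)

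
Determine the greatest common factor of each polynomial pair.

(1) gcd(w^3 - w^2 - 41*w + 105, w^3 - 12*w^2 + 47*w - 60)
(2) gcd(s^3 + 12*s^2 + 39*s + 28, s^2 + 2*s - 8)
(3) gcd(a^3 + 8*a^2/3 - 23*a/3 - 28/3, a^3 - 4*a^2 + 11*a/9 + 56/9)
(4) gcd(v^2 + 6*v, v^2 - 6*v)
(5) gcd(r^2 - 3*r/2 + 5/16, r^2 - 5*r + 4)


(1) = gcd((w - 5)*(w - 3)*(w + 7), (w - 5)*(w - 4)*(w - 3)) = w^2 - 8*w + 15
(2) = gcd((s + 1)*(s + 4)*(s + 7), (s - 2)*(s + 4)) = s + 4
(3) = a^2 - 4*a/3 - 7/3
(4) = v
(5) = 1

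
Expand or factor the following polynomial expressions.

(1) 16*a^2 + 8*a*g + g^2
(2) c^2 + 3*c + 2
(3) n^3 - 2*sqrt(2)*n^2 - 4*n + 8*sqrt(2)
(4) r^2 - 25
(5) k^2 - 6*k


(1) = (4*a + g)^2
(2) = (c + 1)*(c + 2)
(3) = (n - 2)*(n + 2)*(n - 2*sqrt(2))
(4) = (r - 5)*(r + 5)
(5) = k*(k - 6)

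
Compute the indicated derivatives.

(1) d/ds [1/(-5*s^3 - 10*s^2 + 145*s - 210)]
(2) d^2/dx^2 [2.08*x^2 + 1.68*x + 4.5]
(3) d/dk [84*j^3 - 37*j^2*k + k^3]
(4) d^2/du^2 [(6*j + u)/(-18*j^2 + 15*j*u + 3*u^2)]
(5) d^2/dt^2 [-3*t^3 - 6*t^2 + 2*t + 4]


(1) = (3*s^2 + 4*s - 29)/(5*(s^3 + 2*s^2 - 29*s + 42)^2)
(2) = 4.16000000000000
(3) = -37*j^2 + 3*k^2
(4) = 2/(3*(-j^3 + 3*j^2*u - 3*j*u^2 + u^3))
(5) = -18*t - 12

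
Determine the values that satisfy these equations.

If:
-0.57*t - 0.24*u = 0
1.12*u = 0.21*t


Then:
t = 0.00
u = 0.00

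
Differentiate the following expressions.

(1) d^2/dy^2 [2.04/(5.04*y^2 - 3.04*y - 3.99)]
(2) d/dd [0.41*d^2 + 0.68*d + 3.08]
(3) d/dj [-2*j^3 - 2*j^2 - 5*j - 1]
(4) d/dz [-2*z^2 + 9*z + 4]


(1) = (103.638528*y^2 - 62.512128*y - 2.04*(10.08*y - 3.04)*(20.16*y - 6.08) - 82.047168)/(-5.04*y^2 + 3.04*y + 3.99)^3
(2) = 0.82*d + 0.68
(3) = -6*j^2 - 4*j - 5
(4) = 9 - 4*z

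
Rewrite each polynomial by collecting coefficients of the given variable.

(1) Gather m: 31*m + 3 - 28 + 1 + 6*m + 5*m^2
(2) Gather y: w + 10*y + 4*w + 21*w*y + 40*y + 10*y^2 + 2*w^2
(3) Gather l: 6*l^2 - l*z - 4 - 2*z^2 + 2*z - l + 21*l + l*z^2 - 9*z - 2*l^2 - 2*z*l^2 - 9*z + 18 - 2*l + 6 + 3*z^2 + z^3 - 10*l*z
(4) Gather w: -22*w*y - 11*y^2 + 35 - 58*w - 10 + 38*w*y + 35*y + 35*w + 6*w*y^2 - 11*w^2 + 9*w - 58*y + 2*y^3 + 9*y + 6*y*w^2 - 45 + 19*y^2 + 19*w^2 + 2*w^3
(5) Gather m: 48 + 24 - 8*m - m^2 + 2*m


(1) = 5*m^2 + 37*m - 24
(2) = 2*w^2 + 5*w + 10*y^2 + y*(21*w + 50)
(3) = l^2*(4 - 2*z) + l*(z^2 - 11*z + 18) + z^3 + z^2 - 16*z + 20
(4) = 2*w^3 + w^2*(6*y + 8) + w*(6*y^2 + 16*y - 14) + 2*y^3 + 8*y^2 - 14*y - 20
(5) = -m^2 - 6*m + 72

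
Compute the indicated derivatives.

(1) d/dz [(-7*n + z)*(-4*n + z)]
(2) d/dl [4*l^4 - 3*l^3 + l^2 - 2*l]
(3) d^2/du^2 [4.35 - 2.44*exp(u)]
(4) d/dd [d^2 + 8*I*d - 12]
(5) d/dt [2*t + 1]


(1) = -11*n + 2*z
(2) = 16*l^3 - 9*l^2 + 2*l - 2
(3) = -2.44*exp(u)
(4) = 2*d + 8*I
(5) = 2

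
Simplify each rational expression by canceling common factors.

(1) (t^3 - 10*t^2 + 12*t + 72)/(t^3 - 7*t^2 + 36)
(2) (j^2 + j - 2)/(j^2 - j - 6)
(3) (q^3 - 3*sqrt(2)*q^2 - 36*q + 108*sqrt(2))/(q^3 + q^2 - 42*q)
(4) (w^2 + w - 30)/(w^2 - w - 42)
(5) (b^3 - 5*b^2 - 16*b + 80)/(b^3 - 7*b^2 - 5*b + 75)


(1) = (t - 6)/(t - 3)
(2) = (j - 1)/(j - 3)
(3) = (q^2 + q*(6 - 3*sqrt(2)) - 18*sqrt(2))/(q^2 + 7*q)
(4) = (w - 5)/(w - 7)
(5) = (b^2 - 16)/(b^2 - 2*b - 15)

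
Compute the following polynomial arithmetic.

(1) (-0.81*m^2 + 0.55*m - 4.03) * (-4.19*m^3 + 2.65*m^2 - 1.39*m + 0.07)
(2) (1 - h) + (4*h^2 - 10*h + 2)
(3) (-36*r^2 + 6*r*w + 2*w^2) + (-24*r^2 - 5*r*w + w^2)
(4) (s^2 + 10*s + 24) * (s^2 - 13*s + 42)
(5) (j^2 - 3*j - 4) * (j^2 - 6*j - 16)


(1) = 3.3939*m^5 - 4.451*m^4 + 19.4691*m^3 - 11.5007*m^2 + 5.6402*m - 0.2821
(2) = 4*h^2 - 11*h + 3
(3) = -60*r^2 + r*w + 3*w^2
(4) = s^4 - 3*s^3 - 64*s^2 + 108*s + 1008
(5) = j^4 - 9*j^3 - 2*j^2 + 72*j + 64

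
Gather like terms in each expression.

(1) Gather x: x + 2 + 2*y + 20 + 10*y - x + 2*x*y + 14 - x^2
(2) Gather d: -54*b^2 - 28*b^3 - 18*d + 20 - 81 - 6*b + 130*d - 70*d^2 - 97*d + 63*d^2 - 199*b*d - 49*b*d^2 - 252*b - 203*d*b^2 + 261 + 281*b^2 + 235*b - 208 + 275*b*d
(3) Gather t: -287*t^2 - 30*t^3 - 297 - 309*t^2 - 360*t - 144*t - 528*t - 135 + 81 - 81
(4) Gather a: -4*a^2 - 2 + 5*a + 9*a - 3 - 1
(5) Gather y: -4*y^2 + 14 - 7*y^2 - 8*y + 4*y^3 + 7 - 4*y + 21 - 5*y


(1) = -x^2 + 2*x*y + 12*y + 36
(2) = -28*b^3 + 227*b^2 - 23*b + d^2*(-49*b - 7) + d*(-203*b^2 + 76*b + 15) - 8
(3) = -30*t^3 - 596*t^2 - 1032*t - 432
(4) = -4*a^2 + 14*a - 6
(5) = 4*y^3 - 11*y^2 - 17*y + 42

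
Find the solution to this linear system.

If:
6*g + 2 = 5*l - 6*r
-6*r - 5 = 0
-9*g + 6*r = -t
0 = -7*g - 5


Then:
g = -5/7
l = -51/35
r = -5/6
t = -10/7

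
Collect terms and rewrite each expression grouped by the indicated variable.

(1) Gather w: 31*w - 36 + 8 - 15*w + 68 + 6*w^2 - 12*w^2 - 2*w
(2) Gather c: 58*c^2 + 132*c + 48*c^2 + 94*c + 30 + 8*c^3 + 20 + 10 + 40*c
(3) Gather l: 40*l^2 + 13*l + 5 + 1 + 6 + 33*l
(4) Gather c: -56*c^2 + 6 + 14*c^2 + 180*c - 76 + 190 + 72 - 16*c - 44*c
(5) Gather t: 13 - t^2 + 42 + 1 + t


(1) = -6*w^2 + 14*w + 40
(2) = 8*c^3 + 106*c^2 + 266*c + 60
(3) = 40*l^2 + 46*l + 12
(4) = -42*c^2 + 120*c + 192
(5) = -t^2 + t + 56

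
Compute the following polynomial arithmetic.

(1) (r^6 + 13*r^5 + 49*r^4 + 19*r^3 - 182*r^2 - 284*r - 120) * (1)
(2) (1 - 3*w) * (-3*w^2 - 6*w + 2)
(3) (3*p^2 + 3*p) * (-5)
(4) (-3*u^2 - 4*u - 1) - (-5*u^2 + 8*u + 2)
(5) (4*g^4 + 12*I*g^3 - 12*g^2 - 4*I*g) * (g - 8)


(1) = r^6 + 13*r^5 + 49*r^4 + 19*r^3 - 182*r^2 - 284*r - 120
(2) = 9*w^3 + 15*w^2 - 12*w + 2
(3) = -15*p^2 - 15*p
(4) = 2*u^2 - 12*u - 3
(5) = 4*g^5 - 32*g^4 + 12*I*g^4 - 12*g^3 - 96*I*g^3 + 96*g^2 - 4*I*g^2 + 32*I*g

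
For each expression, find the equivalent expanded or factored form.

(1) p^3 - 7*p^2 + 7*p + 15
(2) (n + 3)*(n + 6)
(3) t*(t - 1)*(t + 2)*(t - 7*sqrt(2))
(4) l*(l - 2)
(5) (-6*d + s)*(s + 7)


(1) = (p - 5)*(p - 3)*(p + 1)
(2) = n^2 + 9*n + 18
(3) = t^4 - 7*sqrt(2)*t^3 + t^3 - 7*sqrt(2)*t^2 - 2*t^2 + 14*sqrt(2)*t
(4) = l^2 - 2*l
(5) = -6*d*s - 42*d + s^2 + 7*s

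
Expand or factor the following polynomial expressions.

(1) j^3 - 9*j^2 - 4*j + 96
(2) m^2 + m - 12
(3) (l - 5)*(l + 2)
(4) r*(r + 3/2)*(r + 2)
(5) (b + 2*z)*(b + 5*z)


(1) = (j - 8)*(j - 4)*(j + 3)
(2) = (m - 3)*(m + 4)
(3) = l^2 - 3*l - 10
(4) = r^3 + 7*r^2/2 + 3*r
(5) = b^2 + 7*b*z + 10*z^2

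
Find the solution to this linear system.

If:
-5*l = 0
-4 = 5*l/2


Then:
No Solution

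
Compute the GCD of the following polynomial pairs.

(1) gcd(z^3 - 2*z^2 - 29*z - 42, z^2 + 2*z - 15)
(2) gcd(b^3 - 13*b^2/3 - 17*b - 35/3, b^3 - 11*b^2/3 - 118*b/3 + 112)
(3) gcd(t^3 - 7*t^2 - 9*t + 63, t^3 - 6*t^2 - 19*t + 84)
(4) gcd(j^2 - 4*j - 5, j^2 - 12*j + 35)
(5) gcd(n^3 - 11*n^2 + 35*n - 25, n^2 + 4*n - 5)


(1) = 1
(2) = b - 7
(3) = gcd((t - 7)*(t - 3)*(t + 3), (t - 7)*(t - 3)*(t + 4)) = t^2 - 10*t + 21
(4) = j - 5
(5) = gcd((n - 5)^2*(n - 1), (n - 1)*(n + 5)) = n - 1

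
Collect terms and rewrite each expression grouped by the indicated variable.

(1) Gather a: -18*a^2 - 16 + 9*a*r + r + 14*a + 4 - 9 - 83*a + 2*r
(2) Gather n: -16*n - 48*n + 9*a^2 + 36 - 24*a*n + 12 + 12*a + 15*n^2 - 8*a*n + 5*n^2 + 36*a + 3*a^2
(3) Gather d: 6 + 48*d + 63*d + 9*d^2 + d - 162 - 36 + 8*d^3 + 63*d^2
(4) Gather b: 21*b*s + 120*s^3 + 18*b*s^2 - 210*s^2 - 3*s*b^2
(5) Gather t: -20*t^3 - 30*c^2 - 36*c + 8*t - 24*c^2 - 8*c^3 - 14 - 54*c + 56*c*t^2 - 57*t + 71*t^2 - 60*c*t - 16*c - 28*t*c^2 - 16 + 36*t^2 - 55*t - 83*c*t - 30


(1) = -18*a^2 + a*(9*r - 69) + 3*r - 21
(2) = 12*a^2 + 48*a + 20*n^2 + n*(-32*a - 64) + 48
(3) = 8*d^3 + 72*d^2 + 112*d - 192
(4) = -3*b^2*s + b*(18*s^2 + 21*s) + 120*s^3 - 210*s^2
(5) = -8*c^3 - 54*c^2 - 106*c - 20*t^3 + t^2*(56*c + 107) + t*(-28*c^2 - 143*c - 104) - 60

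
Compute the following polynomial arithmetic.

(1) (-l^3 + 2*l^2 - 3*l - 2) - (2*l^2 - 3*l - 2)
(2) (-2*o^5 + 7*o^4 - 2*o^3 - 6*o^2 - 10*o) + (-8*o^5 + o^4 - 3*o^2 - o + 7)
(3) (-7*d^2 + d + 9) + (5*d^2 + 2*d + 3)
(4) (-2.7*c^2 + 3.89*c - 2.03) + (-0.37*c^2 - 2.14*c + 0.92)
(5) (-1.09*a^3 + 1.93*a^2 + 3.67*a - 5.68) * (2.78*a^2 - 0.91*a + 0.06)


(1) = -l^3
(2) = -10*o^5 + 8*o^4 - 2*o^3 - 9*o^2 - 11*o + 7
(3) = -2*d^2 + 3*d + 12
(4) = -3.07*c^2 + 1.75*c - 1.11
(5) = -3.0302*a^5 + 6.3573*a^4 + 8.3809*a^3 - 19.0143*a^2 + 5.389*a - 0.3408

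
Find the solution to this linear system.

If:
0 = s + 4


Then:
s = -4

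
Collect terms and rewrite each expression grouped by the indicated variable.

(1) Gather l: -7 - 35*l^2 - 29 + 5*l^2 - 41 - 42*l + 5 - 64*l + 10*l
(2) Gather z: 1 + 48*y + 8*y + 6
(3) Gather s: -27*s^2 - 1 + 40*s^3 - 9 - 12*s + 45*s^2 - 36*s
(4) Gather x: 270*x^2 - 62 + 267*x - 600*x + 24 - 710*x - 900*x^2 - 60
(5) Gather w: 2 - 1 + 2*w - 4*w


(1) = -30*l^2 - 96*l - 72
(2) = 56*y + 7
(3) = 40*s^3 + 18*s^2 - 48*s - 10
(4) = -630*x^2 - 1043*x - 98
(5) = 1 - 2*w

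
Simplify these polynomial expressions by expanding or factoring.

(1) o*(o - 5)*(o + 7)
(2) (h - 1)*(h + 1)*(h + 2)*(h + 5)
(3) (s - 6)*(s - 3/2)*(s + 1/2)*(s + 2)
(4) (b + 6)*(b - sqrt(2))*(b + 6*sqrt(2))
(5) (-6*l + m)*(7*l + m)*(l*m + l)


(1) = o^3 + 2*o^2 - 35*o
(2) = h^4 + 7*h^3 + 9*h^2 - 7*h - 10
(3) = s^4 - 5*s^3 - 35*s^2/4 + 15*s + 9
(4) = b^3 + 6*b^2 + 5*sqrt(2)*b^2 - 12*b + 30*sqrt(2)*b - 72
(5) = -42*l^3*m - 42*l^3 + l^2*m^2 + l^2*m + l*m^3 + l*m^2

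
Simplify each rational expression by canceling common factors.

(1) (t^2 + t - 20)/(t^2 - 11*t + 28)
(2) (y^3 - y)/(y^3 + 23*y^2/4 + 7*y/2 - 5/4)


(1) = (t + 5)/(t - 7)
(2) = (4*y^2 - 4*y)/(4*y^2 + 19*y - 5)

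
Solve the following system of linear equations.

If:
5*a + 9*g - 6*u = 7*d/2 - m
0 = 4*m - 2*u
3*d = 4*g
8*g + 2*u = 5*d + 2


Then:
a = 12*u/5 - 13/10
d = 2 - 2*u
g = 3/2 - 3*u/2
m = u/2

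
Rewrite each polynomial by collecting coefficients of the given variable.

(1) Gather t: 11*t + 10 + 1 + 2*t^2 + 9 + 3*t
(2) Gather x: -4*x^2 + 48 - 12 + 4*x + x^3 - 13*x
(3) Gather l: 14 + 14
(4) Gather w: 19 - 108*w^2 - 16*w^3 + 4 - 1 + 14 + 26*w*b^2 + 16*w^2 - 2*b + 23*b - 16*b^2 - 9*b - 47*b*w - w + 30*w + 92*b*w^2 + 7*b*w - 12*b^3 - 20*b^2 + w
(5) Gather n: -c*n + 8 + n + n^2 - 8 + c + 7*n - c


(1) = 2*t^2 + 14*t + 20
(2) = x^3 - 4*x^2 - 9*x + 36
(3) = 28
(4) = -12*b^3 - 36*b^2 + 12*b - 16*w^3 + w^2*(92*b - 92) + w*(26*b^2 - 40*b + 30) + 36
(5) = n^2 + n*(8 - c)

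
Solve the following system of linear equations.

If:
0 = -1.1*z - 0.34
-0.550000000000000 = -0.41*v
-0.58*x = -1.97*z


Then:
v = 1.34
x = -1.05
z = -0.31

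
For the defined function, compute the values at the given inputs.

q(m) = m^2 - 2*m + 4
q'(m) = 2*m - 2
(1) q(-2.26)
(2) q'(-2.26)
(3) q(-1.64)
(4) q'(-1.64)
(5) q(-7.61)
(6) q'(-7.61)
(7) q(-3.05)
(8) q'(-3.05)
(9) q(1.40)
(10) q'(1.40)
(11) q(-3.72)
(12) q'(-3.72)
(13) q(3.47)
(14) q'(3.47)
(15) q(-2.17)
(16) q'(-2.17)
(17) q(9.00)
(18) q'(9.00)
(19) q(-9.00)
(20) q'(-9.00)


(1) = 13.63
(2) = -6.52
(3) = 9.97
(4) = -5.28
(5) = 77.13
(6) = -17.22
(7) = 19.40
(8) = -8.10
(9) = 3.16
(10) = 0.80
(11) = 25.28
(12) = -9.44
(13) = 9.10
(14) = 4.94
(15) = 13.05
(16) = -6.34
(17) = 67.00
(18) = 16.00
(19) = 103.00
(20) = -20.00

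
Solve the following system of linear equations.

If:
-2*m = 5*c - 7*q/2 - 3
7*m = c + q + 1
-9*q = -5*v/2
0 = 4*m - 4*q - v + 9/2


Then:
c = 1651/1648
m = 1981/4944
q = 1985/2472
v = 1191/412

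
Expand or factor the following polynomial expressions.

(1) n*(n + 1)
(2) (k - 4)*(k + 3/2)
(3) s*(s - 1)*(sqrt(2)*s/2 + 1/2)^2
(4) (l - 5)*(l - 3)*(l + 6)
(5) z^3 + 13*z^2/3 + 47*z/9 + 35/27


(1) = n^2 + n
(2) = k^2 - 5*k/2 - 6
(3) = s^4/2 - s^3/2 + sqrt(2)*s^3/2 - sqrt(2)*s^2/2 + s^2/4 - s/4
(4) = l^3 - 2*l^2 - 33*l + 90
(5) = (z + 1/3)*(z + 5/3)*(z + 7/3)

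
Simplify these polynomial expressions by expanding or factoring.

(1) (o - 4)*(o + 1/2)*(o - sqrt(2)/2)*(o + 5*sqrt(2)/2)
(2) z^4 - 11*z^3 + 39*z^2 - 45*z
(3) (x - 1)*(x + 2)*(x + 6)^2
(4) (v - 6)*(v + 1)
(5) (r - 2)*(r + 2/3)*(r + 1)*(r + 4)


(1) = o^4 - 7*o^3/2 + 2*sqrt(2)*o^3 - 7*sqrt(2)*o^2 - 9*o^2/2 - 4*sqrt(2)*o + 35*o/4 + 5
(2) = z*(z - 5)*(z - 3)^2
(3) = x^4 + 13*x^3 + 46*x^2 + 12*x - 72
(4) = v^2 - 5*v - 6
(5) = r^4 + 11*r^3/3 - 4*r^2 - 12*r - 16/3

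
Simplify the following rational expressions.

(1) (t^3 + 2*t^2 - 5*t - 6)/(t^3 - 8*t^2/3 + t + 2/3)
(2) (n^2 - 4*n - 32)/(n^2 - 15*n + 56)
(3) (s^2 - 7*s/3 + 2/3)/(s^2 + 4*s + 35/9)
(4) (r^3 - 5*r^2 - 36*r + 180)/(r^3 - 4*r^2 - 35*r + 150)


(1) = (3*t^2 + 12*t + 9)/(3*t^2 - 2*t - 1)
(2) = (n + 4)/(n - 7)
(3) = (9*s^2 - 21*s + 6)/(9*s^2 + 36*s + 35)
(4) = (r - 6)/(r - 5)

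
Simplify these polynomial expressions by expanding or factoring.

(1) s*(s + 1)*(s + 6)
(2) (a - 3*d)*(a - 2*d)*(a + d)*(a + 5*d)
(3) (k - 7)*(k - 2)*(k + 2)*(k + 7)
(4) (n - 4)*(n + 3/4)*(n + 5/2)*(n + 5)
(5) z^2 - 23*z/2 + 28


(1) = s^3 + 7*s^2 + 6*s
(2) = a^4 + a^3*d - 19*a^2*d^2 + 11*a*d^3 + 30*d^4
(3) = k^4 - 53*k^2 + 196
(4) = n^4 + 17*n^3/4 - 119*n^2/8 - 505*n/8 - 75/2
(5) = (z - 8)*(z - 7/2)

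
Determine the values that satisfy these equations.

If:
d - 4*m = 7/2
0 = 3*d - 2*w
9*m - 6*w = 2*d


Then:
d = -9/10
m = -11/10
w = -27/20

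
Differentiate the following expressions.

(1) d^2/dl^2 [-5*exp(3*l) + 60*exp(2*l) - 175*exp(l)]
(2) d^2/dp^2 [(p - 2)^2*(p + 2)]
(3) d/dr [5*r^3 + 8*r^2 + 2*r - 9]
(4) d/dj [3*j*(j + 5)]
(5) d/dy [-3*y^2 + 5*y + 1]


(1) = (-45*exp(2*l) + 240*exp(l) - 175)*exp(l)
(2) = 6*p - 4
(3) = 15*r^2 + 16*r + 2
(4) = 6*j + 15
(5) = 5 - 6*y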